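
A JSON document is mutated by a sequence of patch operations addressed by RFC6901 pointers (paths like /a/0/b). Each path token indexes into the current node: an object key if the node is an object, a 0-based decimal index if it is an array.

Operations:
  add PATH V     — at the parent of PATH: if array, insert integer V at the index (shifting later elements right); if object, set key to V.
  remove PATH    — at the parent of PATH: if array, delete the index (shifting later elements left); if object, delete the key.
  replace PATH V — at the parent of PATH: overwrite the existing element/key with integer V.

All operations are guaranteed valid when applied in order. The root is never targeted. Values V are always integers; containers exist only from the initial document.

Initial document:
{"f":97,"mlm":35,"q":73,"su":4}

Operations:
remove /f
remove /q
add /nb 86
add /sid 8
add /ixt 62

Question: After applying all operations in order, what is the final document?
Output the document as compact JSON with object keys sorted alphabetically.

Answer: {"ixt":62,"mlm":35,"nb":86,"sid":8,"su":4}

Derivation:
After op 1 (remove /f): {"mlm":35,"q":73,"su":4}
After op 2 (remove /q): {"mlm":35,"su":4}
After op 3 (add /nb 86): {"mlm":35,"nb":86,"su":4}
After op 4 (add /sid 8): {"mlm":35,"nb":86,"sid":8,"su":4}
After op 5 (add /ixt 62): {"ixt":62,"mlm":35,"nb":86,"sid":8,"su":4}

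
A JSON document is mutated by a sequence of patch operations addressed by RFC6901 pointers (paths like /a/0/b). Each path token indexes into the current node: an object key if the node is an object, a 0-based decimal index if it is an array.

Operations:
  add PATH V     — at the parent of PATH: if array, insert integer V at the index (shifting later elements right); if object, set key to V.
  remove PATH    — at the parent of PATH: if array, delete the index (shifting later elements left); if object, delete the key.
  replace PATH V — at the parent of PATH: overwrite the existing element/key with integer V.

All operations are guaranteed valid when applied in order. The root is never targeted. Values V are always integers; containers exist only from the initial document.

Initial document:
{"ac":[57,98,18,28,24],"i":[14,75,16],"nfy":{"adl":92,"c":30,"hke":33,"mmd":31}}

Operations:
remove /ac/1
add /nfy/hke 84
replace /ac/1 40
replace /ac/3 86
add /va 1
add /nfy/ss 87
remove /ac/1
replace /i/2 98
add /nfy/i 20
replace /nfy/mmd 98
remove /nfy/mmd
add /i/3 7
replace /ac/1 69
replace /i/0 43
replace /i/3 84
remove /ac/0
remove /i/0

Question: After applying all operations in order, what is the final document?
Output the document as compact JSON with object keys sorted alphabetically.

After op 1 (remove /ac/1): {"ac":[57,18,28,24],"i":[14,75,16],"nfy":{"adl":92,"c":30,"hke":33,"mmd":31}}
After op 2 (add /nfy/hke 84): {"ac":[57,18,28,24],"i":[14,75,16],"nfy":{"adl":92,"c":30,"hke":84,"mmd":31}}
After op 3 (replace /ac/1 40): {"ac":[57,40,28,24],"i":[14,75,16],"nfy":{"adl":92,"c":30,"hke":84,"mmd":31}}
After op 4 (replace /ac/3 86): {"ac":[57,40,28,86],"i":[14,75,16],"nfy":{"adl":92,"c":30,"hke":84,"mmd":31}}
After op 5 (add /va 1): {"ac":[57,40,28,86],"i":[14,75,16],"nfy":{"adl":92,"c":30,"hke":84,"mmd":31},"va":1}
After op 6 (add /nfy/ss 87): {"ac":[57,40,28,86],"i":[14,75,16],"nfy":{"adl":92,"c":30,"hke":84,"mmd":31,"ss":87},"va":1}
After op 7 (remove /ac/1): {"ac":[57,28,86],"i":[14,75,16],"nfy":{"adl":92,"c":30,"hke":84,"mmd":31,"ss":87},"va":1}
After op 8 (replace /i/2 98): {"ac":[57,28,86],"i":[14,75,98],"nfy":{"adl":92,"c":30,"hke":84,"mmd":31,"ss":87},"va":1}
After op 9 (add /nfy/i 20): {"ac":[57,28,86],"i":[14,75,98],"nfy":{"adl":92,"c":30,"hke":84,"i":20,"mmd":31,"ss":87},"va":1}
After op 10 (replace /nfy/mmd 98): {"ac":[57,28,86],"i":[14,75,98],"nfy":{"adl":92,"c":30,"hke":84,"i":20,"mmd":98,"ss":87},"va":1}
After op 11 (remove /nfy/mmd): {"ac":[57,28,86],"i":[14,75,98],"nfy":{"adl":92,"c":30,"hke":84,"i":20,"ss":87},"va":1}
After op 12 (add /i/3 7): {"ac":[57,28,86],"i":[14,75,98,7],"nfy":{"adl":92,"c":30,"hke":84,"i":20,"ss":87},"va":1}
After op 13 (replace /ac/1 69): {"ac":[57,69,86],"i":[14,75,98,7],"nfy":{"adl":92,"c":30,"hke":84,"i":20,"ss":87},"va":1}
After op 14 (replace /i/0 43): {"ac":[57,69,86],"i":[43,75,98,7],"nfy":{"adl":92,"c":30,"hke":84,"i":20,"ss":87},"va":1}
After op 15 (replace /i/3 84): {"ac":[57,69,86],"i":[43,75,98,84],"nfy":{"adl":92,"c":30,"hke":84,"i":20,"ss":87},"va":1}
After op 16 (remove /ac/0): {"ac":[69,86],"i":[43,75,98,84],"nfy":{"adl":92,"c":30,"hke":84,"i":20,"ss":87},"va":1}
After op 17 (remove /i/0): {"ac":[69,86],"i":[75,98,84],"nfy":{"adl":92,"c":30,"hke":84,"i":20,"ss":87},"va":1}

Answer: {"ac":[69,86],"i":[75,98,84],"nfy":{"adl":92,"c":30,"hke":84,"i":20,"ss":87},"va":1}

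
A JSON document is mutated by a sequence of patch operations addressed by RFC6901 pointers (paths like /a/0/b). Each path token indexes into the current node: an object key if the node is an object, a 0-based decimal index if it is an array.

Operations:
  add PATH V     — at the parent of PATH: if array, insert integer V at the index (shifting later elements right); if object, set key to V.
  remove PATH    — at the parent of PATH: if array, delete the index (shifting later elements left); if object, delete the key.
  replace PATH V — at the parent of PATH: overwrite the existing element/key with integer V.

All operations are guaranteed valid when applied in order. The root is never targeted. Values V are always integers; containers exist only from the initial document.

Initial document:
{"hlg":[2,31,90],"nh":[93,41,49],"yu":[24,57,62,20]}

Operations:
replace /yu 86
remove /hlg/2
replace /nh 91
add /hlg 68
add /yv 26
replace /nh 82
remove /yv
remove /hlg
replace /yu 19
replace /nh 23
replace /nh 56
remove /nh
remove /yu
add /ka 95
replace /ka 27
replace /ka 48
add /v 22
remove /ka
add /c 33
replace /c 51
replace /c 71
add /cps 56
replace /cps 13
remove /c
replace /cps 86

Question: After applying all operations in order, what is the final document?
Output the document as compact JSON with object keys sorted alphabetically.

After op 1 (replace /yu 86): {"hlg":[2,31,90],"nh":[93,41,49],"yu":86}
After op 2 (remove /hlg/2): {"hlg":[2,31],"nh":[93,41,49],"yu":86}
After op 3 (replace /nh 91): {"hlg":[2,31],"nh":91,"yu":86}
After op 4 (add /hlg 68): {"hlg":68,"nh":91,"yu":86}
After op 5 (add /yv 26): {"hlg":68,"nh":91,"yu":86,"yv":26}
After op 6 (replace /nh 82): {"hlg":68,"nh":82,"yu":86,"yv":26}
After op 7 (remove /yv): {"hlg":68,"nh":82,"yu":86}
After op 8 (remove /hlg): {"nh":82,"yu":86}
After op 9 (replace /yu 19): {"nh":82,"yu":19}
After op 10 (replace /nh 23): {"nh":23,"yu":19}
After op 11 (replace /nh 56): {"nh":56,"yu":19}
After op 12 (remove /nh): {"yu":19}
After op 13 (remove /yu): {}
After op 14 (add /ka 95): {"ka":95}
After op 15 (replace /ka 27): {"ka":27}
After op 16 (replace /ka 48): {"ka":48}
After op 17 (add /v 22): {"ka":48,"v":22}
After op 18 (remove /ka): {"v":22}
After op 19 (add /c 33): {"c":33,"v":22}
After op 20 (replace /c 51): {"c":51,"v":22}
After op 21 (replace /c 71): {"c":71,"v":22}
After op 22 (add /cps 56): {"c":71,"cps":56,"v":22}
After op 23 (replace /cps 13): {"c":71,"cps":13,"v":22}
After op 24 (remove /c): {"cps":13,"v":22}
After op 25 (replace /cps 86): {"cps":86,"v":22}

Answer: {"cps":86,"v":22}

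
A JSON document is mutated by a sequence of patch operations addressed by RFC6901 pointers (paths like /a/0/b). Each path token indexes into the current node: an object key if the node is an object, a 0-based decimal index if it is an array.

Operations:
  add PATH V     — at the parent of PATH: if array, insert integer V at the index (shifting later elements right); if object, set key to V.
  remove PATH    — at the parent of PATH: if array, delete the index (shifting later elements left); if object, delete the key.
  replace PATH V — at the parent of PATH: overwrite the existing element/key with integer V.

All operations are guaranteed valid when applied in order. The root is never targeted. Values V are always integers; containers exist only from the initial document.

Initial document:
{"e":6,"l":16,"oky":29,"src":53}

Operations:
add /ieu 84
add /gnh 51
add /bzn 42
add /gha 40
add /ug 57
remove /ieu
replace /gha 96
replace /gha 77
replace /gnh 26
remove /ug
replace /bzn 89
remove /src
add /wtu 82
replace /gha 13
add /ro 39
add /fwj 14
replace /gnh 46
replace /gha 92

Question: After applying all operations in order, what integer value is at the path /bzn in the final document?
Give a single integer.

Answer: 89

Derivation:
After op 1 (add /ieu 84): {"e":6,"ieu":84,"l":16,"oky":29,"src":53}
After op 2 (add /gnh 51): {"e":6,"gnh":51,"ieu":84,"l":16,"oky":29,"src":53}
After op 3 (add /bzn 42): {"bzn":42,"e":6,"gnh":51,"ieu":84,"l":16,"oky":29,"src":53}
After op 4 (add /gha 40): {"bzn":42,"e":6,"gha":40,"gnh":51,"ieu":84,"l":16,"oky":29,"src":53}
After op 5 (add /ug 57): {"bzn":42,"e":6,"gha":40,"gnh":51,"ieu":84,"l":16,"oky":29,"src":53,"ug":57}
After op 6 (remove /ieu): {"bzn":42,"e":6,"gha":40,"gnh":51,"l":16,"oky":29,"src":53,"ug":57}
After op 7 (replace /gha 96): {"bzn":42,"e":6,"gha":96,"gnh":51,"l":16,"oky":29,"src":53,"ug":57}
After op 8 (replace /gha 77): {"bzn":42,"e":6,"gha":77,"gnh":51,"l":16,"oky":29,"src":53,"ug":57}
After op 9 (replace /gnh 26): {"bzn":42,"e":6,"gha":77,"gnh":26,"l":16,"oky":29,"src":53,"ug":57}
After op 10 (remove /ug): {"bzn":42,"e":6,"gha":77,"gnh":26,"l":16,"oky":29,"src":53}
After op 11 (replace /bzn 89): {"bzn":89,"e":6,"gha":77,"gnh":26,"l":16,"oky":29,"src":53}
After op 12 (remove /src): {"bzn":89,"e":6,"gha":77,"gnh":26,"l":16,"oky":29}
After op 13 (add /wtu 82): {"bzn":89,"e":6,"gha":77,"gnh":26,"l":16,"oky":29,"wtu":82}
After op 14 (replace /gha 13): {"bzn":89,"e":6,"gha":13,"gnh":26,"l":16,"oky":29,"wtu":82}
After op 15 (add /ro 39): {"bzn":89,"e":6,"gha":13,"gnh":26,"l":16,"oky":29,"ro":39,"wtu":82}
After op 16 (add /fwj 14): {"bzn":89,"e":6,"fwj":14,"gha":13,"gnh":26,"l":16,"oky":29,"ro":39,"wtu":82}
After op 17 (replace /gnh 46): {"bzn":89,"e":6,"fwj":14,"gha":13,"gnh":46,"l":16,"oky":29,"ro":39,"wtu":82}
After op 18 (replace /gha 92): {"bzn":89,"e":6,"fwj":14,"gha":92,"gnh":46,"l":16,"oky":29,"ro":39,"wtu":82}
Value at /bzn: 89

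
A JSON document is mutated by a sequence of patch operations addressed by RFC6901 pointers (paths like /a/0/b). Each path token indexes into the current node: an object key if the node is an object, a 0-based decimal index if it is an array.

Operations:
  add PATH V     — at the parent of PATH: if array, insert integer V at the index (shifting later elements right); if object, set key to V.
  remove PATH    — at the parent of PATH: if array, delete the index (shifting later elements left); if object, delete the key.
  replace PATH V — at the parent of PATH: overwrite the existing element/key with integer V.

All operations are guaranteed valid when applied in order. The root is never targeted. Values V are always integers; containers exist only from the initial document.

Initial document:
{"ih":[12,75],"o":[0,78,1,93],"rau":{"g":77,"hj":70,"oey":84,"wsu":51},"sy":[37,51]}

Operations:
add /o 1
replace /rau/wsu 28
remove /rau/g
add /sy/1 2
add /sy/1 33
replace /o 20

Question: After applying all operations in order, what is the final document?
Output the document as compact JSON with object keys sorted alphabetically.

After op 1 (add /o 1): {"ih":[12,75],"o":1,"rau":{"g":77,"hj":70,"oey":84,"wsu":51},"sy":[37,51]}
After op 2 (replace /rau/wsu 28): {"ih":[12,75],"o":1,"rau":{"g":77,"hj":70,"oey":84,"wsu":28},"sy":[37,51]}
After op 3 (remove /rau/g): {"ih":[12,75],"o":1,"rau":{"hj":70,"oey":84,"wsu":28},"sy":[37,51]}
After op 4 (add /sy/1 2): {"ih":[12,75],"o":1,"rau":{"hj":70,"oey":84,"wsu":28},"sy":[37,2,51]}
After op 5 (add /sy/1 33): {"ih":[12,75],"o":1,"rau":{"hj":70,"oey":84,"wsu":28},"sy":[37,33,2,51]}
After op 6 (replace /o 20): {"ih":[12,75],"o":20,"rau":{"hj":70,"oey":84,"wsu":28},"sy":[37,33,2,51]}

Answer: {"ih":[12,75],"o":20,"rau":{"hj":70,"oey":84,"wsu":28},"sy":[37,33,2,51]}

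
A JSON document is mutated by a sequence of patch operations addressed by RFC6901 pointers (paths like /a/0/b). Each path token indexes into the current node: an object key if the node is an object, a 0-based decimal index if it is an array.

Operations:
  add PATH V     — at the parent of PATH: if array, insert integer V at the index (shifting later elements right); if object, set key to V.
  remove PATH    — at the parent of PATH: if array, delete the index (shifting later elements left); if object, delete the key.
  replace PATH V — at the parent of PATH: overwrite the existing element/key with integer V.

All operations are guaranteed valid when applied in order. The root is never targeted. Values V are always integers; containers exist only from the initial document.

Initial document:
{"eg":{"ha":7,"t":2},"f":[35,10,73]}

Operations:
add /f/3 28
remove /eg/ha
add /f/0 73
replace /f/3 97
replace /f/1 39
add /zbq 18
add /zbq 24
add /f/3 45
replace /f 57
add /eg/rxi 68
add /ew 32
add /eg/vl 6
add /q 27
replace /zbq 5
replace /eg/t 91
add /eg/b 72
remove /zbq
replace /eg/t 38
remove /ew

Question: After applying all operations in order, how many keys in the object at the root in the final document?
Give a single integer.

Answer: 3

Derivation:
After op 1 (add /f/3 28): {"eg":{"ha":7,"t":2},"f":[35,10,73,28]}
After op 2 (remove /eg/ha): {"eg":{"t":2},"f":[35,10,73,28]}
After op 3 (add /f/0 73): {"eg":{"t":2},"f":[73,35,10,73,28]}
After op 4 (replace /f/3 97): {"eg":{"t":2},"f":[73,35,10,97,28]}
After op 5 (replace /f/1 39): {"eg":{"t":2},"f":[73,39,10,97,28]}
After op 6 (add /zbq 18): {"eg":{"t":2},"f":[73,39,10,97,28],"zbq":18}
After op 7 (add /zbq 24): {"eg":{"t":2},"f":[73,39,10,97,28],"zbq":24}
After op 8 (add /f/3 45): {"eg":{"t":2},"f":[73,39,10,45,97,28],"zbq":24}
After op 9 (replace /f 57): {"eg":{"t":2},"f":57,"zbq":24}
After op 10 (add /eg/rxi 68): {"eg":{"rxi":68,"t":2},"f":57,"zbq":24}
After op 11 (add /ew 32): {"eg":{"rxi":68,"t":2},"ew":32,"f":57,"zbq":24}
After op 12 (add /eg/vl 6): {"eg":{"rxi":68,"t":2,"vl":6},"ew":32,"f":57,"zbq":24}
After op 13 (add /q 27): {"eg":{"rxi":68,"t":2,"vl":6},"ew":32,"f":57,"q":27,"zbq":24}
After op 14 (replace /zbq 5): {"eg":{"rxi":68,"t":2,"vl":6},"ew":32,"f":57,"q":27,"zbq":5}
After op 15 (replace /eg/t 91): {"eg":{"rxi":68,"t":91,"vl":6},"ew":32,"f":57,"q":27,"zbq":5}
After op 16 (add /eg/b 72): {"eg":{"b":72,"rxi":68,"t":91,"vl":6},"ew":32,"f":57,"q":27,"zbq":5}
After op 17 (remove /zbq): {"eg":{"b":72,"rxi":68,"t":91,"vl":6},"ew":32,"f":57,"q":27}
After op 18 (replace /eg/t 38): {"eg":{"b":72,"rxi":68,"t":38,"vl":6},"ew":32,"f":57,"q":27}
After op 19 (remove /ew): {"eg":{"b":72,"rxi":68,"t":38,"vl":6},"f":57,"q":27}
Size at the root: 3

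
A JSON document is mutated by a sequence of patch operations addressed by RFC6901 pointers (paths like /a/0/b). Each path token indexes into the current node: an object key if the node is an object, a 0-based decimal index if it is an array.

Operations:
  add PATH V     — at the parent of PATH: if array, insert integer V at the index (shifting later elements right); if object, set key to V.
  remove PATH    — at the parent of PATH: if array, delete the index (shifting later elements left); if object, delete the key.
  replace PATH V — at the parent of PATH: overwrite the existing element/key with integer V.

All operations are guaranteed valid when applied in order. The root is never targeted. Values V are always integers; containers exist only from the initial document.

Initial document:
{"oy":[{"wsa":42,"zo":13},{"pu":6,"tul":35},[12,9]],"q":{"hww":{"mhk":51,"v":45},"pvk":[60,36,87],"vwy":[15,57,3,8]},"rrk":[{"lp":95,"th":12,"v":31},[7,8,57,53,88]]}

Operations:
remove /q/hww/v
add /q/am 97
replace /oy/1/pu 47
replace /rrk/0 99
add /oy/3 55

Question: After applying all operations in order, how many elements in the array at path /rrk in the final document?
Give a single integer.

Answer: 2

Derivation:
After op 1 (remove /q/hww/v): {"oy":[{"wsa":42,"zo":13},{"pu":6,"tul":35},[12,9]],"q":{"hww":{"mhk":51},"pvk":[60,36,87],"vwy":[15,57,3,8]},"rrk":[{"lp":95,"th":12,"v":31},[7,8,57,53,88]]}
After op 2 (add /q/am 97): {"oy":[{"wsa":42,"zo":13},{"pu":6,"tul":35},[12,9]],"q":{"am":97,"hww":{"mhk":51},"pvk":[60,36,87],"vwy":[15,57,3,8]},"rrk":[{"lp":95,"th":12,"v":31},[7,8,57,53,88]]}
After op 3 (replace /oy/1/pu 47): {"oy":[{"wsa":42,"zo":13},{"pu":47,"tul":35},[12,9]],"q":{"am":97,"hww":{"mhk":51},"pvk":[60,36,87],"vwy":[15,57,3,8]},"rrk":[{"lp":95,"th":12,"v":31},[7,8,57,53,88]]}
After op 4 (replace /rrk/0 99): {"oy":[{"wsa":42,"zo":13},{"pu":47,"tul":35},[12,9]],"q":{"am":97,"hww":{"mhk":51},"pvk":[60,36,87],"vwy":[15,57,3,8]},"rrk":[99,[7,8,57,53,88]]}
After op 5 (add /oy/3 55): {"oy":[{"wsa":42,"zo":13},{"pu":47,"tul":35},[12,9],55],"q":{"am":97,"hww":{"mhk":51},"pvk":[60,36,87],"vwy":[15,57,3,8]},"rrk":[99,[7,8,57,53,88]]}
Size at path /rrk: 2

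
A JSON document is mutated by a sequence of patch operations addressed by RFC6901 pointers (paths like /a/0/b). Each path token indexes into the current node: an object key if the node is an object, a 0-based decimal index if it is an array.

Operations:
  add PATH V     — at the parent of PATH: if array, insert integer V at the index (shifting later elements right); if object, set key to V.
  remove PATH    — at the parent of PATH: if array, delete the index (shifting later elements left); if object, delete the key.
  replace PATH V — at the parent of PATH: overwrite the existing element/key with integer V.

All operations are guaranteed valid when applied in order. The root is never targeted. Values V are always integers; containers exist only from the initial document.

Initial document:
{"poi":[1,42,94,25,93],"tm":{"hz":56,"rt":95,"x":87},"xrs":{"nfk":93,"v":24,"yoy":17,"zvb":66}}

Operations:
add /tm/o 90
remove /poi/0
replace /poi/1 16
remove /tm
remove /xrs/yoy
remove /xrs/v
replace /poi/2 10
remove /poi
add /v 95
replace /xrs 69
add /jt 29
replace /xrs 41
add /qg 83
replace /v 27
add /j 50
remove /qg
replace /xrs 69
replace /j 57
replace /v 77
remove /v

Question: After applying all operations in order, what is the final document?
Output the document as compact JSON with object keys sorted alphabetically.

After op 1 (add /tm/o 90): {"poi":[1,42,94,25,93],"tm":{"hz":56,"o":90,"rt":95,"x":87},"xrs":{"nfk":93,"v":24,"yoy":17,"zvb":66}}
After op 2 (remove /poi/0): {"poi":[42,94,25,93],"tm":{"hz":56,"o":90,"rt":95,"x":87},"xrs":{"nfk":93,"v":24,"yoy":17,"zvb":66}}
After op 3 (replace /poi/1 16): {"poi":[42,16,25,93],"tm":{"hz":56,"o":90,"rt":95,"x":87},"xrs":{"nfk":93,"v":24,"yoy":17,"zvb":66}}
After op 4 (remove /tm): {"poi":[42,16,25,93],"xrs":{"nfk":93,"v":24,"yoy":17,"zvb":66}}
After op 5 (remove /xrs/yoy): {"poi":[42,16,25,93],"xrs":{"nfk":93,"v":24,"zvb":66}}
After op 6 (remove /xrs/v): {"poi":[42,16,25,93],"xrs":{"nfk":93,"zvb":66}}
After op 7 (replace /poi/2 10): {"poi":[42,16,10,93],"xrs":{"nfk":93,"zvb":66}}
After op 8 (remove /poi): {"xrs":{"nfk":93,"zvb":66}}
After op 9 (add /v 95): {"v":95,"xrs":{"nfk":93,"zvb":66}}
After op 10 (replace /xrs 69): {"v":95,"xrs":69}
After op 11 (add /jt 29): {"jt":29,"v":95,"xrs":69}
After op 12 (replace /xrs 41): {"jt":29,"v":95,"xrs":41}
After op 13 (add /qg 83): {"jt":29,"qg":83,"v":95,"xrs":41}
After op 14 (replace /v 27): {"jt":29,"qg":83,"v":27,"xrs":41}
After op 15 (add /j 50): {"j":50,"jt":29,"qg":83,"v":27,"xrs":41}
After op 16 (remove /qg): {"j":50,"jt":29,"v":27,"xrs":41}
After op 17 (replace /xrs 69): {"j":50,"jt":29,"v":27,"xrs":69}
After op 18 (replace /j 57): {"j":57,"jt":29,"v":27,"xrs":69}
After op 19 (replace /v 77): {"j":57,"jt":29,"v":77,"xrs":69}
After op 20 (remove /v): {"j":57,"jt":29,"xrs":69}

Answer: {"j":57,"jt":29,"xrs":69}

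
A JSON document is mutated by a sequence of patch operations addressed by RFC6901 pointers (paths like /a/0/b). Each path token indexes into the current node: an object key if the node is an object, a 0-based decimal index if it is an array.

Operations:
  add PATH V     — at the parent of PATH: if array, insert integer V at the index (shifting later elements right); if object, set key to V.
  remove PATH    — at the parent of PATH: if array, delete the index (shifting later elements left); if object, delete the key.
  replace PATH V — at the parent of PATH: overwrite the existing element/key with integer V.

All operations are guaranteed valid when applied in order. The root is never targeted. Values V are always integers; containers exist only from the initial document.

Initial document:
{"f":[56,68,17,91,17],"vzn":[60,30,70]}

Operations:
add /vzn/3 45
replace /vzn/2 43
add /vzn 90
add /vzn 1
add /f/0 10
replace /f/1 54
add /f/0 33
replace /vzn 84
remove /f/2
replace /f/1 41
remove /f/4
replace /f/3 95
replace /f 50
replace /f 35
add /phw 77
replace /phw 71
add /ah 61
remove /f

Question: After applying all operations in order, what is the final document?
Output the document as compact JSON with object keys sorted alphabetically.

Answer: {"ah":61,"phw":71,"vzn":84}

Derivation:
After op 1 (add /vzn/3 45): {"f":[56,68,17,91,17],"vzn":[60,30,70,45]}
After op 2 (replace /vzn/2 43): {"f":[56,68,17,91,17],"vzn":[60,30,43,45]}
After op 3 (add /vzn 90): {"f":[56,68,17,91,17],"vzn":90}
After op 4 (add /vzn 1): {"f":[56,68,17,91,17],"vzn":1}
After op 5 (add /f/0 10): {"f":[10,56,68,17,91,17],"vzn":1}
After op 6 (replace /f/1 54): {"f":[10,54,68,17,91,17],"vzn":1}
After op 7 (add /f/0 33): {"f":[33,10,54,68,17,91,17],"vzn":1}
After op 8 (replace /vzn 84): {"f":[33,10,54,68,17,91,17],"vzn":84}
After op 9 (remove /f/2): {"f":[33,10,68,17,91,17],"vzn":84}
After op 10 (replace /f/1 41): {"f":[33,41,68,17,91,17],"vzn":84}
After op 11 (remove /f/4): {"f":[33,41,68,17,17],"vzn":84}
After op 12 (replace /f/3 95): {"f":[33,41,68,95,17],"vzn":84}
After op 13 (replace /f 50): {"f":50,"vzn":84}
After op 14 (replace /f 35): {"f":35,"vzn":84}
After op 15 (add /phw 77): {"f":35,"phw":77,"vzn":84}
After op 16 (replace /phw 71): {"f":35,"phw":71,"vzn":84}
After op 17 (add /ah 61): {"ah":61,"f":35,"phw":71,"vzn":84}
After op 18 (remove /f): {"ah":61,"phw":71,"vzn":84}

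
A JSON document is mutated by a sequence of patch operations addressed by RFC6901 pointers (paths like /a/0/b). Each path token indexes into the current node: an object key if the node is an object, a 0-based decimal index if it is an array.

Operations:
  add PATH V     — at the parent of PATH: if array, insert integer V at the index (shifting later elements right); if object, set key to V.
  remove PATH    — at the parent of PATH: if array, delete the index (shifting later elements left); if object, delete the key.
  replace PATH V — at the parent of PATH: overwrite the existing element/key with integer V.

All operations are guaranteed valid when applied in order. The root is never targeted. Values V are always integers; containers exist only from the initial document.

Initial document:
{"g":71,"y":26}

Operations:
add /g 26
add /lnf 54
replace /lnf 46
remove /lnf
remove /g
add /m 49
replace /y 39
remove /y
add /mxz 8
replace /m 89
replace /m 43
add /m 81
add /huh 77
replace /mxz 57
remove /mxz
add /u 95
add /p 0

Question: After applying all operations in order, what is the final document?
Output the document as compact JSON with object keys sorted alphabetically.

After op 1 (add /g 26): {"g":26,"y":26}
After op 2 (add /lnf 54): {"g":26,"lnf":54,"y":26}
After op 3 (replace /lnf 46): {"g":26,"lnf":46,"y":26}
After op 4 (remove /lnf): {"g":26,"y":26}
After op 5 (remove /g): {"y":26}
After op 6 (add /m 49): {"m":49,"y":26}
After op 7 (replace /y 39): {"m":49,"y":39}
After op 8 (remove /y): {"m":49}
After op 9 (add /mxz 8): {"m":49,"mxz":8}
After op 10 (replace /m 89): {"m":89,"mxz":8}
After op 11 (replace /m 43): {"m":43,"mxz":8}
After op 12 (add /m 81): {"m":81,"mxz":8}
After op 13 (add /huh 77): {"huh":77,"m":81,"mxz":8}
After op 14 (replace /mxz 57): {"huh":77,"m":81,"mxz":57}
After op 15 (remove /mxz): {"huh":77,"m":81}
After op 16 (add /u 95): {"huh":77,"m":81,"u":95}
After op 17 (add /p 0): {"huh":77,"m":81,"p":0,"u":95}

Answer: {"huh":77,"m":81,"p":0,"u":95}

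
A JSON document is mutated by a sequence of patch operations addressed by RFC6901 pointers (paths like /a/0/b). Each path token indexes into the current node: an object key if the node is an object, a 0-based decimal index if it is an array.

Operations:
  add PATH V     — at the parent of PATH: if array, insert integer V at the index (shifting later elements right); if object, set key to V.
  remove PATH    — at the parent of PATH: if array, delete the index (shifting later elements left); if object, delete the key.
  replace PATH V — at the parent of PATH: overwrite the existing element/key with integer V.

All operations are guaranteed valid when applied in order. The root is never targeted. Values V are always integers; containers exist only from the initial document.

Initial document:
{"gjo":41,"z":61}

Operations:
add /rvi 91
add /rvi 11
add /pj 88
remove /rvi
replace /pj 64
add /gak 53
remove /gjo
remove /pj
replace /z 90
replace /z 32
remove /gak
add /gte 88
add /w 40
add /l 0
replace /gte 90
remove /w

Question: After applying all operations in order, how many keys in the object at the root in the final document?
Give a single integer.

After op 1 (add /rvi 91): {"gjo":41,"rvi":91,"z":61}
After op 2 (add /rvi 11): {"gjo":41,"rvi":11,"z":61}
After op 3 (add /pj 88): {"gjo":41,"pj":88,"rvi":11,"z":61}
After op 4 (remove /rvi): {"gjo":41,"pj":88,"z":61}
After op 5 (replace /pj 64): {"gjo":41,"pj":64,"z":61}
After op 6 (add /gak 53): {"gak":53,"gjo":41,"pj":64,"z":61}
After op 7 (remove /gjo): {"gak":53,"pj":64,"z":61}
After op 8 (remove /pj): {"gak":53,"z":61}
After op 9 (replace /z 90): {"gak":53,"z":90}
After op 10 (replace /z 32): {"gak":53,"z":32}
After op 11 (remove /gak): {"z":32}
After op 12 (add /gte 88): {"gte":88,"z":32}
After op 13 (add /w 40): {"gte":88,"w":40,"z":32}
After op 14 (add /l 0): {"gte":88,"l":0,"w":40,"z":32}
After op 15 (replace /gte 90): {"gte":90,"l":0,"w":40,"z":32}
After op 16 (remove /w): {"gte":90,"l":0,"z":32}
Size at the root: 3

Answer: 3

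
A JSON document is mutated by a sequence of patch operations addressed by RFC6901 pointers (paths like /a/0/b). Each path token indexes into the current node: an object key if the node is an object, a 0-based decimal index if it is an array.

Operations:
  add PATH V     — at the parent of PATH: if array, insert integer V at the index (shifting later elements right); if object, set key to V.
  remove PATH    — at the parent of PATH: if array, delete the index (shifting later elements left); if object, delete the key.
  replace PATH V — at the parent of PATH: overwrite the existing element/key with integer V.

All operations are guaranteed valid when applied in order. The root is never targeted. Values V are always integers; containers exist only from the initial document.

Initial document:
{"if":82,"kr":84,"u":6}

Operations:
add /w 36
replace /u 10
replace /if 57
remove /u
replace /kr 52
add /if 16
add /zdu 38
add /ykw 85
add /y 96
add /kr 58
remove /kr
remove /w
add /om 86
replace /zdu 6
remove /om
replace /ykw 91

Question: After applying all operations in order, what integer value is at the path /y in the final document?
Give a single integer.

Answer: 96

Derivation:
After op 1 (add /w 36): {"if":82,"kr":84,"u":6,"w":36}
After op 2 (replace /u 10): {"if":82,"kr":84,"u":10,"w":36}
After op 3 (replace /if 57): {"if":57,"kr":84,"u":10,"w":36}
After op 4 (remove /u): {"if":57,"kr":84,"w":36}
After op 5 (replace /kr 52): {"if":57,"kr":52,"w":36}
After op 6 (add /if 16): {"if":16,"kr":52,"w":36}
After op 7 (add /zdu 38): {"if":16,"kr":52,"w":36,"zdu":38}
After op 8 (add /ykw 85): {"if":16,"kr":52,"w":36,"ykw":85,"zdu":38}
After op 9 (add /y 96): {"if":16,"kr":52,"w":36,"y":96,"ykw":85,"zdu":38}
After op 10 (add /kr 58): {"if":16,"kr":58,"w":36,"y":96,"ykw":85,"zdu":38}
After op 11 (remove /kr): {"if":16,"w":36,"y":96,"ykw":85,"zdu":38}
After op 12 (remove /w): {"if":16,"y":96,"ykw":85,"zdu":38}
After op 13 (add /om 86): {"if":16,"om":86,"y":96,"ykw":85,"zdu":38}
After op 14 (replace /zdu 6): {"if":16,"om":86,"y":96,"ykw":85,"zdu":6}
After op 15 (remove /om): {"if":16,"y":96,"ykw":85,"zdu":6}
After op 16 (replace /ykw 91): {"if":16,"y":96,"ykw":91,"zdu":6}
Value at /y: 96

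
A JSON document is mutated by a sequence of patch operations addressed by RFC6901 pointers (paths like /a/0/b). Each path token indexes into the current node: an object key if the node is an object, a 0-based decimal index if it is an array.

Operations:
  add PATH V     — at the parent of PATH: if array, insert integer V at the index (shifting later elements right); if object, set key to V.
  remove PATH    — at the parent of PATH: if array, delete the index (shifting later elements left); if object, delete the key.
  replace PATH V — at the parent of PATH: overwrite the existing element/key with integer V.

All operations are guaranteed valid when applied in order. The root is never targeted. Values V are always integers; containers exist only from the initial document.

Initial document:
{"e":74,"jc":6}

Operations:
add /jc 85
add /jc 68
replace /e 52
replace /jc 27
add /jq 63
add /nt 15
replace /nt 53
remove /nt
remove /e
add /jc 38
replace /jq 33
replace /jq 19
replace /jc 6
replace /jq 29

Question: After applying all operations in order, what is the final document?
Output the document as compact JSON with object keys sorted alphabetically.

After op 1 (add /jc 85): {"e":74,"jc":85}
After op 2 (add /jc 68): {"e":74,"jc":68}
After op 3 (replace /e 52): {"e":52,"jc":68}
After op 4 (replace /jc 27): {"e":52,"jc":27}
After op 5 (add /jq 63): {"e":52,"jc":27,"jq":63}
After op 6 (add /nt 15): {"e":52,"jc":27,"jq":63,"nt":15}
After op 7 (replace /nt 53): {"e":52,"jc":27,"jq":63,"nt":53}
After op 8 (remove /nt): {"e":52,"jc":27,"jq":63}
After op 9 (remove /e): {"jc":27,"jq":63}
After op 10 (add /jc 38): {"jc":38,"jq":63}
After op 11 (replace /jq 33): {"jc":38,"jq":33}
After op 12 (replace /jq 19): {"jc":38,"jq":19}
After op 13 (replace /jc 6): {"jc":6,"jq":19}
After op 14 (replace /jq 29): {"jc":6,"jq":29}

Answer: {"jc":6,"jq":29}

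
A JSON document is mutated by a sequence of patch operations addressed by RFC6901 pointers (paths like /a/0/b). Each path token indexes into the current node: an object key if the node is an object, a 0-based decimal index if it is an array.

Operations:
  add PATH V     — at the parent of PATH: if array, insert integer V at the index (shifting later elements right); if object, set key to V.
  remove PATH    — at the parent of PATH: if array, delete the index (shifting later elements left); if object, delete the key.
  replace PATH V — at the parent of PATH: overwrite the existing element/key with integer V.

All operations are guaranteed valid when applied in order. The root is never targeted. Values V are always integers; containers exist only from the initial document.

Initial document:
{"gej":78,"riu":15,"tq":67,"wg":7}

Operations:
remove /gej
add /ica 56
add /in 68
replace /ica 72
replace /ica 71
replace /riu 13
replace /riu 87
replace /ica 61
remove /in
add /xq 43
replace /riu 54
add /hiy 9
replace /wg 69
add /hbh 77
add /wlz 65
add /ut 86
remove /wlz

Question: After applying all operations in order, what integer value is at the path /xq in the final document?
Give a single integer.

Answer: 43

Derivation:
After op 1 (remove /gej): {"riu":15,"tq":67,"wg":7}
After op 2 (add /ica 56): {"ica":56,"riu":15,"tq":67,"wg":7}
After op 3 (add /in 68): {"ica":56,"in":68,"riu":15,"tq":67,"wg":7}
After op 4 (replace /ica 72): {"ica":72,"in":68,"riu":15,"tq":67,"wg":7}
After op 5 (replace /ica 71): {"ica":71,"in":68,"riu":15,"tq":67,"wg":7}
After op 6 (replace /riu 13): {"ica":71,"in":68,"riu":13,"tq":67,"wg":7}
After op 7 (replace /riu 87): {"ica":71,"in":68,"riu":87,"tq":67,"wg":7}
After op 8 (replace /ica 61): {"ica":61,"in":68,"riu":87,"tq":67,"wg":7}
After op 9 (remove /in): {"ica":61,"riu":87,"tq":67,"wg":7}
After op 10 (add /xq 43): {"ica":61,"riu":87,"tq":67,"wg":7,"xq":43}
After op 11 (replace /riu 54): {"ica":61,"riu":54,"tq":67,"wg":7,"xq":43}
After op 12 (add /hiy 9): {"hiy":9,"ica":61,"riu":54,"tq":67,"wg":7,"xq":43}
After op 13 (replace /wg 69): {"hiy":9,"ica":61,"riu":54,"tq":67,"wg":69,"xq":43}
After op 14 (add /hbh 77): {"hbh":77,"hiy":9,"ica":61,"riu":54,"tq":67,"wg":69,"xq":43}
After op 15 (add /wlz 65): {"hbh":77,"hiy":9,"ica":61,"riu":54,"tq":67,"wg":69,"wlz":65,"xq":43}
After op 16 (add /ut 86): {"hbh":77,"hiy":9,"ica":61,"riu":54,"tq":67,"ut":86,"wg":69,"wlz":65,"xq":43}
After op 17 (remove /wlz): {"hbh":77,"hiy":9,"ica":61,"riu":54,"tq":67,"ut":86,"wg":69,"xq":43}
Value at /xq: 43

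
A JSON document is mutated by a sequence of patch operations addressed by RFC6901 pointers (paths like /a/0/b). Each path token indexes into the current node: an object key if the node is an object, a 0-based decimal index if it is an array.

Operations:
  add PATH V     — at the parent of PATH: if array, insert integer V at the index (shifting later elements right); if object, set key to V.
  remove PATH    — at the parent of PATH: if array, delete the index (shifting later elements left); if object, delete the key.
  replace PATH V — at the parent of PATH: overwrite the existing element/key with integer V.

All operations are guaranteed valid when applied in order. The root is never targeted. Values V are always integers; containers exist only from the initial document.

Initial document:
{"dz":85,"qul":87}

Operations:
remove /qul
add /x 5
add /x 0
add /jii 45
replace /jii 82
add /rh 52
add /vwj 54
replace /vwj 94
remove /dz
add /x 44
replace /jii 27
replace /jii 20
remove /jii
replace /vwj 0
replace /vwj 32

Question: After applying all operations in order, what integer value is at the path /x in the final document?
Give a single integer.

Answer: 44

Derivation:
After op 1 (remove /qul): {"dz":85}
After op 2 (add /x 5): {"dz":85,"x":5}
After op 3 (add /x 0): {"dz":85,"x":0}
After op 4 (add /jii 45): {"dz":85,"jii":45,"x":0}
After op 5 (replace /jii 82): {"dz":85,"jii":82,"x":0}
After op 6 (add /rh 52): {"dz":85,"jii":82,"rh":52,"x":0}
After op 7 (add /vwj 54): {"dz":85,"jii":82,"rh":52,"vwj":54,"x":0}
After op 8 (replace /vwj 94): {"dz":85,"jii":82,"rh":52,"vwj":94,"x":0}
After op 9 (remove /dz): {"jii":82,"rh":52,"vwj":94,"x":0}
After op 10 (add /x 44): {"jii":82,"rh":52,"vwj":94,"x":44}
After op 11 (replace /jii 27): {"jii":27,"rh":52,"vwj":94,"x":44}
After op 12 (replace /jii 20): {"jii":20,"rh":52,"vwj":94,"x":44}
After op 13 (remove /jii): {"rh":52,"vwj":94,"x":44}
After op 14 (replace /vwj 0): {"rh":52,"vwj":0,"x":44}
After op 15 (replace /vwj 32): {"rh":52,"vwj":32,"x":44}
Value at /x: 44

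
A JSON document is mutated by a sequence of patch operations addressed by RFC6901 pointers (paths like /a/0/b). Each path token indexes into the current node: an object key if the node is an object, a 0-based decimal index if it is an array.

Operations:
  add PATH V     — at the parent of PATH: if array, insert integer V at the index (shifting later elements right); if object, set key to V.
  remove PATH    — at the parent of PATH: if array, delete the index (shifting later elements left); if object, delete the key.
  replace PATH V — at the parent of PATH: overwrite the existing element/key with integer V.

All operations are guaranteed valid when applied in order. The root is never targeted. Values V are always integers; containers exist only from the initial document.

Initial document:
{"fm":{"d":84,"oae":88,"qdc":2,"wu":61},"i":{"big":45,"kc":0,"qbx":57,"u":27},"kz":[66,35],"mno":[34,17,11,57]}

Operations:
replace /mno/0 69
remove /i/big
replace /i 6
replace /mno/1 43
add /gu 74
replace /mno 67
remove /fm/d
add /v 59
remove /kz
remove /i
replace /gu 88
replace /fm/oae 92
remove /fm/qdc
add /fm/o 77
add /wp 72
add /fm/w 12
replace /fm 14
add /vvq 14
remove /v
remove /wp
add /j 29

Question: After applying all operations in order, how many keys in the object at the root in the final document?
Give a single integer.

After op 1 (replace /mno/0 69): {"fm":{"d":84,"oae":88,"qdc":2,"wu":61},"i":{"big":45,"kc":0,"qbx":57,"u":27},"kz":[66,35],"mno":[69,17,11,57]}
After op 2 (remove /i/big): {"fm":{"d":84,"oae":88,"qdc":2,"wu":61},"i":{"kc":0,"qbx":57,"u":27},"kz":[66,35],"mno":[69,17,11,57]}
After op 3 (replace /i 6): {"fm":{"d":84,"oae":88,"qdc":2,"wu":61},"i":6,"kz":[66,35],"mno":[69,17,11,57]}
After op 4 (replace /mno/1 43): {"fm":{"d":84,"oae":88,"qdc":2,"wu":61},"i":6,"kz":[66,35],"mno":[69,43,11,57]}
After op 5 (add /gu 74): {"fm":{"d":84,"oae":88,"qdc":2,"wu":61},"gu":74,"i":6,"kz":[66,35],"mno":[69,43,11,57]}
After op 6 (replace /mno 67): {"fm":{"d":84,"oae":88,"qdc":2,"wu":61},"gu":74,"i":6,"kz":[66,35],"mno":67}
After op 7 (remove /fm/d): {"fm":{"oae":88,"qdc":2,"wu":61},"gu":74,"i":6,"kz":[66,35],"mno":67}
After op 8 (add /v 59): {"fm":{"oae":88,"qdc":2,"wu":61},"gu":74,"i":6,"kz":[66,35],"mno":67,"v":59}
After op 9 (remove /kz): {"fm":{"oae":88,"qdc":2,"wu":61},"gu":74,"i":6,"mno":67,"v":59}
After op 10 (remove /i): {"fm":{"oae":88,"qdc":2,"wu":61},"gu":74,"mno":67,"v":59}
After op 11 (replace /gu 88): {"fm":{"oae":88,"qdc":2,"wu":61},"gu":88,"mno":67,"v":59}
After op 12 (replace /fm/oae 92): {"fm":{"oae":92,"qdc":2,"wu":61},"gu":88,"mno":67,"v":59}
After op 13 (remove /fm/qdc): {"fm":{"oae":92,"wu":61},"gu":88,"mno":67,"v":59}
After op 14 (add /fm/o 77): {"fm":{"o":77,"oae":92,"wu":61},"gu":88,"mno":67,"v":59}
After op 15 (add /wp 72): {"fm":{"o":77,"oae":92,"wu":61},"gu":88,"mno":67,"v":59,"wp":72}
After op 16 (add /fm/w 12): {"fm":{"o":77,"oae":92,"w":12,"wu":61},"gu":88,"mno":67,"v":59,"wp":72}
After op 17 (replace /fm 14): {"fm":14,"gu":88,"mno":67,"v":59,"wp":72}
After op 18 (add /vvq 14): {"fm":14,"gu":88,"mno":67,"v":59,"vvq":14,"wp":72}
After op 19 (remove /v): {"fm":14,"gu":88,"mno":67,"vvq":14,"wp":72}
After op 20 (remove /wp): {"fm":14,"gu":88,"mno":67,"vvq":14}
After op 21 (add /j 29): {"fm":14,"gu":88,"j":29,"mno":67,"vvq":14}
Size at the root: 5

Answer: 5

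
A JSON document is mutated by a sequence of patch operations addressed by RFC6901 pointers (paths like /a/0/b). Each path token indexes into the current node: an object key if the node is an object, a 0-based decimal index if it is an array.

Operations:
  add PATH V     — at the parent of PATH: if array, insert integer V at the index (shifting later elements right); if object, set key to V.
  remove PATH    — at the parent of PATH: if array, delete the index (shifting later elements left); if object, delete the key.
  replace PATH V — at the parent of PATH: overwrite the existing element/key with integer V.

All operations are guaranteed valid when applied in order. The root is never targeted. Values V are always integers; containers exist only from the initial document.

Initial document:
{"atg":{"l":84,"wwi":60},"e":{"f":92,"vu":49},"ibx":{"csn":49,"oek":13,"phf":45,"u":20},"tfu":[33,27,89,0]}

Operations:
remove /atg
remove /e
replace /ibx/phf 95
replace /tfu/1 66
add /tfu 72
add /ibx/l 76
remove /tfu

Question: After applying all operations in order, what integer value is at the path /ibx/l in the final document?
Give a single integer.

Answer: 76

Derivation:
After op 1 (remove /atg): {"e":{"f":92,"vu":49},"ibx":{"csn":49,"oek":13,"phf":45,"u":20},"tfu":[33,27,89,0]}
After op 2 (remove /e): {"ibx":{"csn":49,"oek":13,"phf":45,"u":20},"tfu":[33,27,89,0]}
After op 3 (replace /ibx/phf 95): {"ibx":{"csn":49,"oek":13,"phf":95,"u":20},"tfu":[33,27,89,0]}
After op 4 (replace /tfu/1 66): {"ibx":{"csn":49,"oek":13,"phf":95,"u":20},"tfu":[33,66,89,0]}
After op 5 (add /tfu 72): {"ibx":{"csn":49,"oek":13,"phf":95,"u":20},"tfu":72}
After op 6 (add /ibx/l 76): {"ibx":{"csn":49,"l":76,"oek":13,"phf":95,"u":20},"tfu":72}
After op 7 (remove /tfu): {"ibx":{"csn":49,"l":76,"oek":13,"phf":95,"u":20}}
Value at /ibx/l: 76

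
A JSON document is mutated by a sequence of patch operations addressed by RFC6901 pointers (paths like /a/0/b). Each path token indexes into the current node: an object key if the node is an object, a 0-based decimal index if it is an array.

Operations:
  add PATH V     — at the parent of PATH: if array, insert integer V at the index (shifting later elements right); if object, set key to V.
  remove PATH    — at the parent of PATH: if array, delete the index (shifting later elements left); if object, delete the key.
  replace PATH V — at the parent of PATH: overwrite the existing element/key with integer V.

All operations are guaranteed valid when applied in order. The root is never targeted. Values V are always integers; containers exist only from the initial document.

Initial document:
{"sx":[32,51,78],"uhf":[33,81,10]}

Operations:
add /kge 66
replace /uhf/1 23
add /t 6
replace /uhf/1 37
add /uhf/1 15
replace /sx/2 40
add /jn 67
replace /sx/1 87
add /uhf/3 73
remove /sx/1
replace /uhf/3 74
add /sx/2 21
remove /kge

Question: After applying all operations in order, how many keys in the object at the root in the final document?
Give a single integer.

Answer: 4

Derivation:
After op 1 (add /kge 66): {"kge":66,"sx":[32,51,78],"uhf":[33,81,10]}
After op 2 (replace /uhf/1 23): {"kge":66,"sx":[32,51,78],"uhf":[33,23,10]}
After op 3 (add /t 6): {"kge":66,"sx":[32,51,78],"t":6,"uhf":[33,23,10]}
After op 4 (replace /uhf/1 37): {"kge":66,"sx":[32,51,78],"t":6,"uhf":[33,37,10]}
After op 5 (add /uhf/1 15): {"kge":66,"sx":[32,51,78],"t":6,"uhf":[33,15,37,10]}
After op 6 (replace /sx/2 40): {"kge":66,"sx":[32,51,40],"t":6,"uhf":[33,15,37,10]}
After op 7 (add /jn 67): {"jn":67,"kge":66,"sx":[32,51,40],"t":6,"uhf":[33,15,37,10]}
After op 8 (replace /sx/1 87): {"jn":67,"kge":66,"sx":[32,87,40],"t":6,"uhf":[33,15,37,10]}
After op 9 (add /uhf/3 73): {"jn":67,"kge":66,"sx":[32,87,40],"t":6,"uhf":[33,15,37,73,10]}
After op 10 (remove /sx/1): {"jn":67,"kge":66,"sx":[32,40],"t":6,"uhf":[33,15,37,73,10]}
After op 11 (replace /uhf/3 74): {"jn":67,"kge":66,"sx":[32,40],"t":6,"uhf":[33,15,37,74,10]}
After op 12 (add /sx/2 21): {"jn":67,"kge":66,"sx":[32,40,21],"t":6,"uhf":[33,15,37,74,10]}
After op 13 (remove /kge): {"jn":67,"sx":[32,40,21],"t":6,"uhf":[33,15,37,74,10]}
Size at the root: 4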